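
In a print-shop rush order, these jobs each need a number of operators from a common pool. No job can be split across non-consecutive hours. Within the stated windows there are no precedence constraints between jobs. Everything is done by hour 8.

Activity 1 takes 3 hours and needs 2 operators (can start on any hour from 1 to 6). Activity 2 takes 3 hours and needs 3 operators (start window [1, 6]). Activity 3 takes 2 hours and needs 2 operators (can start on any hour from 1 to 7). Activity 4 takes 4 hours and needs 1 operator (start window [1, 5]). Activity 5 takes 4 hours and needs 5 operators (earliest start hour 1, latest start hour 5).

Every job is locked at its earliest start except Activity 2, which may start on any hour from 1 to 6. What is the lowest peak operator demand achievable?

10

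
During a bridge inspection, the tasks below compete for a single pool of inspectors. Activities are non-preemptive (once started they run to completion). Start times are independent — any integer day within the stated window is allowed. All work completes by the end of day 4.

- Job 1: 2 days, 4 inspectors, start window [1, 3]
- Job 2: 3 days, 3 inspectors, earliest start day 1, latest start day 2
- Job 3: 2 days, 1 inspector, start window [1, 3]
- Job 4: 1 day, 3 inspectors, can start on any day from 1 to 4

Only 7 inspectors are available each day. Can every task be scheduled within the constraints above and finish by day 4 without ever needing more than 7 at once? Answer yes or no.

yes

Schedule Job 1@1, Job 2@1, Job 3@3, Job 4@3: d1:7  d2:7  d3:7  d4:1 — peak 7 ≤ 7.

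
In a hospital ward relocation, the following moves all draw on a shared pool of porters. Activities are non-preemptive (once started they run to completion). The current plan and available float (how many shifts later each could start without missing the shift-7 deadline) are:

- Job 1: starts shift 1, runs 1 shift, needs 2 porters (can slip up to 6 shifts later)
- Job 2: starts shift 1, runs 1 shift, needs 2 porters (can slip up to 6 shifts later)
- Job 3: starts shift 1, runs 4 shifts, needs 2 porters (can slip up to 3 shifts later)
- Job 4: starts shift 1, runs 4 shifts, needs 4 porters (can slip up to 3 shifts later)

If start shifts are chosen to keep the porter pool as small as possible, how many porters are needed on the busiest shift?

Early-start (Job 1@1, Job 2@1, Job 3@1, Job 4@1) gives peak 10: s1:10  s2:6  s3:6  s4:6  s5:0  s6:0  s7:0.
Shift Job 4→2.
Schedule Job 1@1, Job 2@1, Job 3@1, Job 4@2: s1:6  s2:6  s3:6  s4:6  s5:4  s6:0  s7:0 — peak 6.

6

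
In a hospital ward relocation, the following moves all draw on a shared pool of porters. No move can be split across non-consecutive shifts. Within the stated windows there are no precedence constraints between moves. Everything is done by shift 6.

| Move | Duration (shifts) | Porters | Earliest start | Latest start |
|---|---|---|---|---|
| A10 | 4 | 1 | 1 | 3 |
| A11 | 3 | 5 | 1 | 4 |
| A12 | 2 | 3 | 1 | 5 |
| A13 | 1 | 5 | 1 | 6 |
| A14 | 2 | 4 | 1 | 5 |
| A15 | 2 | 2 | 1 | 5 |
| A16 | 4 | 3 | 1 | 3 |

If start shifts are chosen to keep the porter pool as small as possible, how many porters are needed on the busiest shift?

Early-start (A10@1, A11@1, A12@1, A13@1, A14@1, A15@1, A16@1) gives peak 23: s1:23  s2:18  s3:9  s4:4  s5:0  s6:0.
Shift A13→4, A14→5, A15→5, A16→3.
Schedule A10@1, A11@1, A12@1, A13@4, A14@5, A15@5, A16@3: s1:9  s2:9  s3:9  s4:9  s5:9  s6:9 — peak 9.
Total porter-shifts = 54 over 6 shifts ⇒ peak ≥ ⌈54/6⌉ = 9, so 9 is optimal.

9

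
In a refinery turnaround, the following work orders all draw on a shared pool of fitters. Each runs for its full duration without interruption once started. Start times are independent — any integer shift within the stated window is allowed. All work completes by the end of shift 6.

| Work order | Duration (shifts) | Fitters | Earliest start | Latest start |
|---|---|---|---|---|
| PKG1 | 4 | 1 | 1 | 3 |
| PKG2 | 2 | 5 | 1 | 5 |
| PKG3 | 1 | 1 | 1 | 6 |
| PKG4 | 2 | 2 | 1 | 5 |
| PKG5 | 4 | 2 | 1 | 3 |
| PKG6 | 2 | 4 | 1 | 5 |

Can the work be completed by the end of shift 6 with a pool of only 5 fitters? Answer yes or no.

no

Total fitter-shifts = 35; over 6 shifts the average is 35/6 > 5, so some shift must exceed 5.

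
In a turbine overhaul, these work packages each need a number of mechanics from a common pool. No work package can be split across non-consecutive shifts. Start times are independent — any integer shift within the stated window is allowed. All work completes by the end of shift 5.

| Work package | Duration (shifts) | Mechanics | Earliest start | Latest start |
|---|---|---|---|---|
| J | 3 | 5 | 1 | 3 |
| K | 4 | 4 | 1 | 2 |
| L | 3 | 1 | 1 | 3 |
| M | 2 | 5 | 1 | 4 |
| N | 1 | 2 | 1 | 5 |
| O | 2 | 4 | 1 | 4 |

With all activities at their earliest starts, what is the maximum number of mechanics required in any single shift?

Early-start schedule: J@1, K@1, L@1, M@1, N@1, O@1.
Load per shift: shift 1: 21, shift 2: 19, shift 3: 10, shift 4: 4, shift 5: 0.
Peak is 21.

21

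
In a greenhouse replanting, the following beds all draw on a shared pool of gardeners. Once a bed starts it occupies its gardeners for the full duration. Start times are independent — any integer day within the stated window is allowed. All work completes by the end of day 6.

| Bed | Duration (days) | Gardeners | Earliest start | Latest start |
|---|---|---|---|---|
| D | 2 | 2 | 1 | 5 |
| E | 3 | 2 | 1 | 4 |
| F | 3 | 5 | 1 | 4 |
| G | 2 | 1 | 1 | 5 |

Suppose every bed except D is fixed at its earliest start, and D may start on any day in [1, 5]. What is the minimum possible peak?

D@1: d1:10  d2:10  d3:7  d4:0  d5:0  d6:0 → peak 10
D@2: d1:8  d2:10  d3:9  d4:0  d5:0  d6:0 → peak 10
D@3: d1:8  d2:8  d3:9  d4:2  d5:0  d6:0 → peak 9
D@4: d1:8  d2:8  d3:7  d4:2  d5:2  d6:0 → peak 8
D@5: d1:8  d2:8  d3:7  d4:0  d5:2  d6:2 → peak 8
Best is D@4, peak 8.

8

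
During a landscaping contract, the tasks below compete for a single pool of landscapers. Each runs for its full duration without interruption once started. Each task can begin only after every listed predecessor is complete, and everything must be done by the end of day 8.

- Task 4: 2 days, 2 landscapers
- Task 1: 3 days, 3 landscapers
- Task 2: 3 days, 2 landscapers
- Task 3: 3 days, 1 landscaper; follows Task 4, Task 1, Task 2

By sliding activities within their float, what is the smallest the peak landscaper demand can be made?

5

Early-start (Task 4@1, Task 1@1, Task 2@1, Task 3@4) gives peak 7: d1:7  d2:7  d3:5  d4:1  d5:1  d6:1  d7:0  d8:0.
Shift Task 2→3, Task 3→6.
Schedule Task 4@1, Task 1@1, Task 2@3, Task 3@6: d1:5  d2:5  d3:5  d4:2  d5:2  d6:1  d7:1  d8:1 — peak 5.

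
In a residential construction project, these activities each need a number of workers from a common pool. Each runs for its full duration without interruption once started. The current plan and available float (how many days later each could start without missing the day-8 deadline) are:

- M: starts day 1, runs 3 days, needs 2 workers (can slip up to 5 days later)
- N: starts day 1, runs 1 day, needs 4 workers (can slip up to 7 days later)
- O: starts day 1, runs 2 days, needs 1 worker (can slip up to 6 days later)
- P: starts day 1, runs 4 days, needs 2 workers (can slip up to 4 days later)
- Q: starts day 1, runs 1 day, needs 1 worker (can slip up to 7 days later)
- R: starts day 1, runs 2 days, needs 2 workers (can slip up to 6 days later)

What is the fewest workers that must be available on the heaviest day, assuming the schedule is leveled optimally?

4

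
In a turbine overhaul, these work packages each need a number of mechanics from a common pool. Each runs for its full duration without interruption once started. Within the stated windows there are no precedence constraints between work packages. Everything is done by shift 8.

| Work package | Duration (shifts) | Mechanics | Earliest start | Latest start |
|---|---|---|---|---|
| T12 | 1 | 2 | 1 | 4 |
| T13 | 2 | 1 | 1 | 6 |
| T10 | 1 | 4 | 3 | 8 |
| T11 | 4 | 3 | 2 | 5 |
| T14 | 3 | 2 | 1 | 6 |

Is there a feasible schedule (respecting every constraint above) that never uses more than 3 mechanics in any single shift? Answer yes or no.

no

Total mechanic-shifts = 26; over 8 shifts the average is 26/8 > 3, so some shift must exceed 3.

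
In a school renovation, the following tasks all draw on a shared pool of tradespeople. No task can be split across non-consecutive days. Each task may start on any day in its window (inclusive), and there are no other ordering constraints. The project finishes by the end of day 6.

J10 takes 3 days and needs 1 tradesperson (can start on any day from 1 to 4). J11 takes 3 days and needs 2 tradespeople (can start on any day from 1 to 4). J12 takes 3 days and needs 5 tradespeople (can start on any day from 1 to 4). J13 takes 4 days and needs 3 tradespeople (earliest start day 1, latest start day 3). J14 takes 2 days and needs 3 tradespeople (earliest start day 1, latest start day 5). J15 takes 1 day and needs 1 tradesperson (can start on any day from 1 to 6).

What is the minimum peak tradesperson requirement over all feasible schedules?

8

Early-start (J10@1, J11@1, J12@1, J13@1, J14@1, J15@1) gives peak 15: d1:15  d2:14  d3:11  d4:3  d5:0  d6:0.
Shift J12→4, J14→5.
Schedule J10@1, J11@1, J12@4, J13@1, J14@5, J15@1: d1:7  d2:6  d3:6  d4:8  d5:8  d6:8 — peak 8.
Total tradesperson-days = 43 over 6 days ⇒ peak ≥ ⌈43/6⌉ = 8, so 8 is optimal.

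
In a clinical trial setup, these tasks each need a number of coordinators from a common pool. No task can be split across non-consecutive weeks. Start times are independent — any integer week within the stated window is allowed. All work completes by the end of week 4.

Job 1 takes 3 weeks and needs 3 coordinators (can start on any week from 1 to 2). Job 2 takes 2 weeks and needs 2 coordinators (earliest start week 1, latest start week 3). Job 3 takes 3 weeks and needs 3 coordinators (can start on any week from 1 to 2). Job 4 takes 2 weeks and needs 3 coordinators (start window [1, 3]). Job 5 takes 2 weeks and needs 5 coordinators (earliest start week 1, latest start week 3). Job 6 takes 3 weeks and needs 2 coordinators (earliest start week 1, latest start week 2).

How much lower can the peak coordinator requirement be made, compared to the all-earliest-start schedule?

5

Early-start peak: w1:18  w2:18  w3:8  w4:0 ⇒ 18.
Leveled (Job 1@1, Job 2@1, Job 3@1, Job 4@1, Job 5@3, Job 6@1): w1:13  w2:13  w3:13  w4:5 ⇒ 13.
Reduction 18 − 13 = 5.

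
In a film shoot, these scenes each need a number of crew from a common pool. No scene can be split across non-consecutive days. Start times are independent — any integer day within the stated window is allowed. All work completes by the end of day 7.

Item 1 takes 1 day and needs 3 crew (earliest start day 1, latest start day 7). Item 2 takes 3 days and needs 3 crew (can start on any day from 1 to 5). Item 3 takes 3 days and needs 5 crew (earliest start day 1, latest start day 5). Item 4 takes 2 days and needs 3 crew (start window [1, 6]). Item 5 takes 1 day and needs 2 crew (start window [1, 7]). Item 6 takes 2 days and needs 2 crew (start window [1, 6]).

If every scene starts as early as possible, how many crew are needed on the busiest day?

Early-start schedule: Item 1@1, Item 2@1, Item 3@1, Item 4@1, Item 5@1, Item 6@1.
Load per day: day 1: 18, day 2: 13, day 3: 8, day 4: 0, day 5: 0, day 6: 0, day 7: 0.
Peak is 18.

18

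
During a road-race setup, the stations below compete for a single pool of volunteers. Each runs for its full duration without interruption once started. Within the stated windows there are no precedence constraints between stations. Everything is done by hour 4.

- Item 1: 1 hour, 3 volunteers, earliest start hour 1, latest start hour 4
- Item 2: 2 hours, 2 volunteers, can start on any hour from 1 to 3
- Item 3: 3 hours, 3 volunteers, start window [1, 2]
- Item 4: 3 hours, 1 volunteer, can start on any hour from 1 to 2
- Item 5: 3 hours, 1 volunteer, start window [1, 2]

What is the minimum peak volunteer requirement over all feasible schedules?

7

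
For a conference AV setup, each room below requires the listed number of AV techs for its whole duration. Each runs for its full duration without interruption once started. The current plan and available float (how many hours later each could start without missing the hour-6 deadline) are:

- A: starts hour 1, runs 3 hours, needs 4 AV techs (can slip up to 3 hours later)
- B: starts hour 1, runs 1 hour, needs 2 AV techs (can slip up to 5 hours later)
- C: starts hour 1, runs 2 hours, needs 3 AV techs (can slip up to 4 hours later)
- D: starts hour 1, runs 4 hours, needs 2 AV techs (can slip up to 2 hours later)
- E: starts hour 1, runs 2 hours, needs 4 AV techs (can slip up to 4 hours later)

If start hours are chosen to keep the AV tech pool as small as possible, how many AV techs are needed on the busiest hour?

Early-start (A@1, B@1, C@1, D@1, E@1) gives peak 15: h1:15  h2:13  h3:6  h4:2  h5:0  h6:0.
Shift B→4, D→3, E→5.
Schedule A@1, B@4, C@1, D@3, E@5: h1:7  h2:7  h3:6  h4:4  h5:6  h6:6 — peak 7.

7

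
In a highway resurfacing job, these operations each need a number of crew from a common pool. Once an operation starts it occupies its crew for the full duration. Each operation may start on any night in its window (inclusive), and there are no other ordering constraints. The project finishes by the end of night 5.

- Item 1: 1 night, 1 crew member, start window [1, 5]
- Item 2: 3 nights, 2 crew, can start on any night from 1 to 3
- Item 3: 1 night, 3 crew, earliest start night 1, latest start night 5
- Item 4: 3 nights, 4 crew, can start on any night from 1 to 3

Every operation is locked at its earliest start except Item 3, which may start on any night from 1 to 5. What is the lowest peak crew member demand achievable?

Item 3@1: n1:10  n2:6  n3:6  n4:0  n5:0 → peak 10
Item 3@2: n1:7  n2:9  n3:6  n4:0  n5:0 → peak 9
Item 3@3: n1:7  n2:6  n3:9  n4:0  n5:0 → peak 9
Item 3@4: n1:7  n2:6  n3:6  n4:3  n5:0 → peak 7
Item 3@5: n1:7  n2:6  n3:6  n4:0  n5:3 → peak 7
Best is Item 3@4, peak 7.

7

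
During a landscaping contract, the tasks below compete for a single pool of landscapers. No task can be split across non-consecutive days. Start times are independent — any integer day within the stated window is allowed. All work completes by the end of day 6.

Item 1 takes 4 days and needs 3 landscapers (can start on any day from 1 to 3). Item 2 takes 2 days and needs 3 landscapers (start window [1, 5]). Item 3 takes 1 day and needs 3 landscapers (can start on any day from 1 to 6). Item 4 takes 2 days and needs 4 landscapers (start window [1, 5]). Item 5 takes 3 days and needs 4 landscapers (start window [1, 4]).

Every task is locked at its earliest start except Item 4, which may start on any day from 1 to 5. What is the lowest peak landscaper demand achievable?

Item 4@1: d1:17  d2:14  d3:7  d4:3  d5:0  d6:0 → peak 17
Item 4@2: d1:13  d2:14  d3:11  d4:3  d5:0  d6:0 → peak 14
Item 4@3: d1:13  d2:10  d3:11  d4:7  d5:0  d6:0 → peak 13
Item 4@4: d1:13  d2:10  d3:7  d4:7  d5:4  d6:0 → peak 13
Item 4@5: d1:13  d2:10  d3:7  d4:3  d5:4  d6:4 → peak 13
Best is Item 4@3, peak 13.

13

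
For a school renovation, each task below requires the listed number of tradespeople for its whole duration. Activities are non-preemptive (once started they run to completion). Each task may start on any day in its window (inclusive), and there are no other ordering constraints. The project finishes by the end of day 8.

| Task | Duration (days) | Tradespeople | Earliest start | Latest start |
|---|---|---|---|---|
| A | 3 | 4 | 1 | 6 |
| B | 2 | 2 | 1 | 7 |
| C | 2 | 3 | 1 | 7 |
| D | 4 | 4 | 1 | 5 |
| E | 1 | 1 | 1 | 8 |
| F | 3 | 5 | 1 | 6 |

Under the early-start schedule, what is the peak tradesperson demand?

Early-start schedule: A@1, B@1, C@1, D@1, E@1, F@1.
Load per day: day 1: 19, day 2: 18, day 3: 13, day 4: 4, day 5: 0, day 6: 0, day 7: 0, day 8: 0.
Peak is 19.

19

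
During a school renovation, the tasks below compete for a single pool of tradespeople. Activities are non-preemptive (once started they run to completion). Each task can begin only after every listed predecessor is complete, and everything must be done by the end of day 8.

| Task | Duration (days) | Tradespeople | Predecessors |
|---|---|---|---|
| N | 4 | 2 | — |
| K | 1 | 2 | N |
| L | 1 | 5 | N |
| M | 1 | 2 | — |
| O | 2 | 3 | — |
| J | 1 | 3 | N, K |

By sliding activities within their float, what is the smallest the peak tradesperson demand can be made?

Early-start (N@1, K@5, L@5, M@1, O@1, J@6) gives peak 7: d1:7  d2:5  d3:2  d4:2  d5:7  d6:3  d7:0  d8:0.
Shift L→6, O→2, J→7.
Schedule N@1, K@5, L@6, M@1, O@2, J@7: d1:4  d2:5  d3:5  d4:2  d5:2  d6:5  d7:3  d8:0 — peak 5.

5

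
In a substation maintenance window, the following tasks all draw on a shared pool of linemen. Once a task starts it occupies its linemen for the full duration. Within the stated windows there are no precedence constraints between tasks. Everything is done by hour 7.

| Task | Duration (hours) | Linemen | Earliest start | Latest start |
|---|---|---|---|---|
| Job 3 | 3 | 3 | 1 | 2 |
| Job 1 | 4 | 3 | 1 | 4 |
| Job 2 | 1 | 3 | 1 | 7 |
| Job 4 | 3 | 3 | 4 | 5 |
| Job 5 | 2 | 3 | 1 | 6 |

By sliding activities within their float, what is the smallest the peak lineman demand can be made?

6

Early-start (Job 3@1, Job 1@1, Job 2@1, Job 4@4, Job 5@1) gives peak 12: h1:12  h2:9  h3:6  h4:6  h5:3  h6:3  h7:0.
Shift Job 2→4, Job 4→5, Job 5→5.
Schedule Job 3@1, Job 1@1, Job 2@4, Job 4@5, Job 5@5: h1:6  h2:6  h3:6  h4:6  h5:6  h6:6  h7:3 — peak 6.
Total lineman-hours = 39 over 7 hours ⇒ peak ≥ ⌈39/7⌉ = 6, so 6 is optimal.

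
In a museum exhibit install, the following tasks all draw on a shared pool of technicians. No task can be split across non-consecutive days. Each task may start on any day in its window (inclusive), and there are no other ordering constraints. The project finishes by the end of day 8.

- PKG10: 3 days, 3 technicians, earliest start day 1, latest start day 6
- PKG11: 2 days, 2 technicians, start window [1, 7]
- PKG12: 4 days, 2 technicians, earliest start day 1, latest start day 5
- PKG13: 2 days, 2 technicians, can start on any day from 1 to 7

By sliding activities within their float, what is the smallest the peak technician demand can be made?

Early-start (PKG10@1, PKG11@1, PKG12@1, PKG13@1) gives peak 9: d1:9  d2:9  d3:5  d4:2  d5:0  d6:0  d7:0  d8:0.
Shift PKG11→4, PKG12→4, PKG13→6.
Schedule PKG10@1, PKG11@4, PKG12@4, PKG13@6: d1:3  d2:3  d3:3  d4:4  d5:4  d6:4  d7:4  d8:0 — peak 4.
Total technician-days = 25 over 8 days ⇒ peak ≥ ⌈25/8⌉ = 4, so 4 is optimal.

4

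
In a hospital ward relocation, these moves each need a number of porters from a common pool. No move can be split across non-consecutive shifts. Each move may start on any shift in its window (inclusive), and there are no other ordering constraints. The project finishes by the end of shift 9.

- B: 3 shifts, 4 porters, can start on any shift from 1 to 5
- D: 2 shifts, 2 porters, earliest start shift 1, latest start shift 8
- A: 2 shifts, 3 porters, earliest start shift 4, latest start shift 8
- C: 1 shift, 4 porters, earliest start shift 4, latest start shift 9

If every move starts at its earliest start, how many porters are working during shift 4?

At early start, shift 4 has: A, C.
Demand: 3 + 4 = 7.

7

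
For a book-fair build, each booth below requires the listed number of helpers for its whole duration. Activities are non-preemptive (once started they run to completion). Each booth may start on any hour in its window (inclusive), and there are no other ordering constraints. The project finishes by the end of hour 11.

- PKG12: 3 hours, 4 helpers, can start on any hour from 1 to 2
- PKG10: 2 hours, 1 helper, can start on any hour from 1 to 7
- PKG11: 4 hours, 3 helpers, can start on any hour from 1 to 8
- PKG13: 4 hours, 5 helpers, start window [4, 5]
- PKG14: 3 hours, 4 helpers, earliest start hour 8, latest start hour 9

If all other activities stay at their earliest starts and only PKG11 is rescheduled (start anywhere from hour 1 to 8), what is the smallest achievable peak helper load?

7

PKG11@1: h1:8  h2:8  h3:7  h4:8  h5:5  h6:5  h7:5  h8:4  h9:4  h10:4  h11:0 → peak 8
PKG11@2: h1:5  h2:8  h3:7  h4:8  h5:8  h6:5  h7:5  h8:4  h9:4  h10:4  h11:0 → peak 8
PKG11@3: h1:5  h2:5  h3:7  h4:8  h5:8  h6:8  h7:5  h8:4  h9:4  h10:4  h11:0 → peak 8
PKG11@4: h1:5  h2:5  h3:4  h4:8  h5:8  h6:8  h7:8  h8:4  h9:4  h10:4  h11:0 → peak 8
PKG11@5: h1:5  h2:5  h3:4  h4:5  h5:8  h6:8  h7:8  h8:7  h9:4  h10:4  h11:0 → peak 8
PKG11@6: h1:5  h2:5  h3:4  h4:5  h5:5  h6:8  h7:8  h8:7  h9:7  h10:4  h11:0 → peak 8
PKG11@7: h1:5  h2:5  h3:4  h4:5  h5:5  h6:5  h7:8  h8:7  h9:7  h10:7  h11:0 → peak 8
PKG11@8: h1:5  h2:5  h3:4  h4:5  h5:5  h6:5  h7:5  h8:7  h9:7  h10:7  h11:3 → peak 7
Best is PKG11@8, peak 7.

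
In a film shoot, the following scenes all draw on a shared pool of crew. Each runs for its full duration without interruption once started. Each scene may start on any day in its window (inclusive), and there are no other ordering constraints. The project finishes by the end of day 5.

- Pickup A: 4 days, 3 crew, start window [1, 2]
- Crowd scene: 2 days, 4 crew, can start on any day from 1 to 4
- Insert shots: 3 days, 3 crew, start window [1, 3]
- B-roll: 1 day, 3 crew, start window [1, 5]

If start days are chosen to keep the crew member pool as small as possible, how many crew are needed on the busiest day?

7

Early-start (Pickup A@1, Crowd scene@1, Insert shots@1, B-roll@1) gives peak 13: d1:13  d2:10  d3:6  d4:3  d5:0.
Shift Insert shots→3, B-roll→5.
Schedule Pickup A@1, Crowd scene@1, Insert shots@3, B-roll@5: d1:7  d2:7  d3:6  d4:6  d5:6 — peak 7.
Total crew member-days = 32 over 5 days ⇒ peak ≥ ⌈32/5⌉ = 7, so 7 is optimal.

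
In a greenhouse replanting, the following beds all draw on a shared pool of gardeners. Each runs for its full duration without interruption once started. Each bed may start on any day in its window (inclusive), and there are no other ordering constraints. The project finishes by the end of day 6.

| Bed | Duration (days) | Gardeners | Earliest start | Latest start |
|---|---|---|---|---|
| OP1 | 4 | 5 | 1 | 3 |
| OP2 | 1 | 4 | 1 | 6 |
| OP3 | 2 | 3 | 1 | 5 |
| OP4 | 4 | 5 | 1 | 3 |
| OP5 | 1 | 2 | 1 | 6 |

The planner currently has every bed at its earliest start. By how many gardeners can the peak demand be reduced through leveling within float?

Early-start peak: d1:19  d2:13  d3:10  d4:10  d5:0  d6:0 ⇒ 19.
Leveled (OP1@1, OP2@1, OP3@5, OP4@2, OP5@5): d1:9  d2:10  d3:10  d4:10  d5:10  d6:3 ⇒ 10.
Reduction 19 − 10 = 9.

9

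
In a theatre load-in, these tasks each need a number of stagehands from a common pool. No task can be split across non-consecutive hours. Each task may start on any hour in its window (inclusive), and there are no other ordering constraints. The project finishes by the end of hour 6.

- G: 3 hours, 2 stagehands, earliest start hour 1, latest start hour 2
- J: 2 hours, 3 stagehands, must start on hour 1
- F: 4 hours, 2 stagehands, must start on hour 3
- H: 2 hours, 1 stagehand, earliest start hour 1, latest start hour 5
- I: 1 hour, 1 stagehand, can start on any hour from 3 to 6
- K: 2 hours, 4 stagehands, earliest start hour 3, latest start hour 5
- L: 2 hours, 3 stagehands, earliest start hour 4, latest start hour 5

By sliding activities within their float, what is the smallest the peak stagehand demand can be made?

8

Early-start (G@1, J@1, F@3, H@1, I@3, K@3, L@4) gives peak 9: h1:6  h2:6  h3:9  h4:9  h5:5  h6:2.
Shift I→4, L→5.
Schedule G@1, J@1, F@3, H@1, I@4, K@3, L@5: h1:6  h2:6  h3:8  h4:7  h5:5  h6:5 — peak 8.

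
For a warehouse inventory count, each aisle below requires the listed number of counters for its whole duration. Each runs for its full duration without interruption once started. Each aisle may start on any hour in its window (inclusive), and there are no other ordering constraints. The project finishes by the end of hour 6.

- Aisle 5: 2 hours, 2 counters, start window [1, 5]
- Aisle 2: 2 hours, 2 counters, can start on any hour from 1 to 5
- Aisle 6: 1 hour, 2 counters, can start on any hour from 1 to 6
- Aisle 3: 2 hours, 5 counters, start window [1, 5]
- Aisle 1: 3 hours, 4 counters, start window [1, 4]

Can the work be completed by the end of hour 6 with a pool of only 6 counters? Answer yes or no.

Schedule Aisle 5@1, Aisle 2@3, Aisle 6@1, Aisle 3@5, Aisle 1@2: h1:4  h2:6  h3:6  h4:6  h5:5  h6:5 — peak 6 ≤ 6.

yes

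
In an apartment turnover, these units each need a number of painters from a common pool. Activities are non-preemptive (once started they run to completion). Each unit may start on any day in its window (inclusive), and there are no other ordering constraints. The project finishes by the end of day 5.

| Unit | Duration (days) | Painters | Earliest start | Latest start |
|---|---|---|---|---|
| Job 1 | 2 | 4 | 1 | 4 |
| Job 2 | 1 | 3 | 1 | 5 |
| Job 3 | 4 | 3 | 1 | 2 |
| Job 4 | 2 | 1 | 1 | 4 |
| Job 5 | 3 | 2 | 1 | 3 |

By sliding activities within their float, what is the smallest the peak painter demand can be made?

7

Early-start (Job 1@1, Job 2@1, Job 3@1, Job 4@1, Job 5@1) gives peak 13: d1:13  d2:10  d3:5  d4:3  d5:0.
Shift Job 3→2, Job 4→3, Job 5→3.
Schedule Job 1@1, Job 2@1, Job 3@2, Job 4@3, Job 5@3: d1:7  d2:7  d3:6  d4:6  d5:5 — peak 7.
Total painter-days = 31 over 5 days ⇒ peak ≥ ⌈31/5⌉ = 7, so 7 is optimal.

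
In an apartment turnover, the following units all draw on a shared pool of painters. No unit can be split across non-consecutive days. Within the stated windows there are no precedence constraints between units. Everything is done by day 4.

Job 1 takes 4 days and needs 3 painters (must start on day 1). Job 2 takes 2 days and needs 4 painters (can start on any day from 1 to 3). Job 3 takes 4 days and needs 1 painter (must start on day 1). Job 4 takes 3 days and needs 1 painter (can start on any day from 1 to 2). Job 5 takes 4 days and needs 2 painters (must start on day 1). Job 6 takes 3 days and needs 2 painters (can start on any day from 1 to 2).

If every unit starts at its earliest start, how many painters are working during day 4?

6

At early start, day 4 has: Job 1, Job 3, Job 5.
Demand: 3 + 1 + 2 = 6.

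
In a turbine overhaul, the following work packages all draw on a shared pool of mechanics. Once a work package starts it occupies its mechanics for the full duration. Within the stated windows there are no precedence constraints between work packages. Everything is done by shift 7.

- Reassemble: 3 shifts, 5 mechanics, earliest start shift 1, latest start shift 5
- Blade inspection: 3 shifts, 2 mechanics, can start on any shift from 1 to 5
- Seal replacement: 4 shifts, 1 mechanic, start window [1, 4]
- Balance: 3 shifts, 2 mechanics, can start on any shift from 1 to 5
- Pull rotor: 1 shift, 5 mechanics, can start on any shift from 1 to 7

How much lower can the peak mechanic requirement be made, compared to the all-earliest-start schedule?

Early-start peak: s1:15  s2:10  s3:10  s4:1  s5:0  s6:0  s7:0 ⇒ 15.
Leveled (Reassemble@1, Blade inspection@4, Seal replacement@1, Balance@4, Pull rotor@7): s1:6  s2:6  s3:6  s4:5  s5:4  s6:4  s7:5 ⇒ 6.
Reduction 15 − 6 = 9.

9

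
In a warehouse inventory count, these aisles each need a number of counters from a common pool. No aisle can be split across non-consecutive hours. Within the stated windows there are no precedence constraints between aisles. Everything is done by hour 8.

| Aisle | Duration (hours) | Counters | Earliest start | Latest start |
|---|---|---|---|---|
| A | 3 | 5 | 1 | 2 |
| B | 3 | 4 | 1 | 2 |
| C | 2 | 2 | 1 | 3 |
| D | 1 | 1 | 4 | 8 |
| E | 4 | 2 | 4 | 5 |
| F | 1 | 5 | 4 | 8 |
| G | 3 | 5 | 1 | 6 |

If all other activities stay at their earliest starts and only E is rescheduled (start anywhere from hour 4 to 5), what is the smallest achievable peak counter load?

16

E@4: h1:16  h2:16  h3:14  h4:8  h5:2  h6:2  h7:2  h8:0 → peak 16
E@5: h1:16  h2:16  h3:14  h4:6  h5:2  h6:2  h7:2  h8:2 → peak 16
Best is E@4, peak 16.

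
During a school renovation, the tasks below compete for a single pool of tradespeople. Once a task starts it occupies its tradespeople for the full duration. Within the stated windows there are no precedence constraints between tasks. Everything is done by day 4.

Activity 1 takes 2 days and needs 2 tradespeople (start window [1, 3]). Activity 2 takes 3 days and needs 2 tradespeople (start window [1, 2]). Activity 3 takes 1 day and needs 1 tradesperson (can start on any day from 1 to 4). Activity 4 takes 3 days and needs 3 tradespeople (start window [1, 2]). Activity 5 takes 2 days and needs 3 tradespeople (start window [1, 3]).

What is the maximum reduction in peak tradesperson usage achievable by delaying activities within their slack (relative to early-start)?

Early-start peak: d1:11  d2:10  d3:5  d4:0 ⇒ 11.
Leveled (Activity 1@1, Activity 2@1, Activity 3@1, Activity 4@1, Activity 5@3): d1:8  d2:7  d3:8  d4:3 ⇒ 8.
Reduction 11 − 8 = 3.

3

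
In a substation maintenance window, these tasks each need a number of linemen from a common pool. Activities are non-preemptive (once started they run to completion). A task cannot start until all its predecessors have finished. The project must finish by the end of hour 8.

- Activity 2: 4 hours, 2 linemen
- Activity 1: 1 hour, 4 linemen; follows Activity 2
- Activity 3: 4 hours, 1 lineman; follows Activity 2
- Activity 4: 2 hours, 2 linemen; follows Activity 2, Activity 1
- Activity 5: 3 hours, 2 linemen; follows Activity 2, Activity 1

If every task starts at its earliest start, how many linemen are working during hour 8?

3

At early start, hour 8 has: Activity 3, Activity 5.
Demand: 1 + 2 = 3.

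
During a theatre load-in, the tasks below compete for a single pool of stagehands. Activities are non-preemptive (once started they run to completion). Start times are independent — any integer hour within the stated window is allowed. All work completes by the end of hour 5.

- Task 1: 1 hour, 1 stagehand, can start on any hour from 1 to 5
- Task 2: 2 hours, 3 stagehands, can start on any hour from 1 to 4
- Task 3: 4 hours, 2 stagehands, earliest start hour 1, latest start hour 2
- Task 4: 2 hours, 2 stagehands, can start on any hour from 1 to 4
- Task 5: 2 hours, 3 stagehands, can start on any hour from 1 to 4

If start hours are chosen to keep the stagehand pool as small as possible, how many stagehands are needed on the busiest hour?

7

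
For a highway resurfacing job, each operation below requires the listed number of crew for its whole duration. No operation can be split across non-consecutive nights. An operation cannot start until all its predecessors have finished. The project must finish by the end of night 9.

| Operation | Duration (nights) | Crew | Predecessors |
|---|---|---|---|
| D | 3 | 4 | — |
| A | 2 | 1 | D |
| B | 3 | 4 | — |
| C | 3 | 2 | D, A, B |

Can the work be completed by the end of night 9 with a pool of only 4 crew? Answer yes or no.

The minimum achievable peak is 5; 4 < 5, so no feasible schedule stays within the cap.

no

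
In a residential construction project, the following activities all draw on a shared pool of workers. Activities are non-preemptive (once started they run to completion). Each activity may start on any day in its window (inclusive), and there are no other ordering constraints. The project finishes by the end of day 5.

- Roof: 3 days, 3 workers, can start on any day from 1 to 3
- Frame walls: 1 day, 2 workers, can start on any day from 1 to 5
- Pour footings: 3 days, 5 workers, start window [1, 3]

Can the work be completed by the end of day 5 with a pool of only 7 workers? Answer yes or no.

no

The minimum achievable peak is 8; 7 < 8, so no feasible schedule stays within the cap.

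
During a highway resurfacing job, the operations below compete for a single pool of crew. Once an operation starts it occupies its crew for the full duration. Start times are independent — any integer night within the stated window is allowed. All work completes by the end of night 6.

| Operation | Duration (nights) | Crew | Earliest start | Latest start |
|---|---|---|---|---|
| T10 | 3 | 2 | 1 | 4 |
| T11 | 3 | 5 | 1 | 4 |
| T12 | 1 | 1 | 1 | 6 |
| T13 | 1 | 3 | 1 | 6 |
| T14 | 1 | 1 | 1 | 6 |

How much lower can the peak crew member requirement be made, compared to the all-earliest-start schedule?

7

Early-start peak: n1:12  n2:7  n3:7  n4:0  n5:0  n6:0 ⇒ 12.
Leveled (T10@1, T11@4, T12@1, T13@2, T14@1): n1:4  n2:5  n3:2  n4:5  n5:5  n6:5 ⇒ 5.
Reduction 12 − 5 = 7.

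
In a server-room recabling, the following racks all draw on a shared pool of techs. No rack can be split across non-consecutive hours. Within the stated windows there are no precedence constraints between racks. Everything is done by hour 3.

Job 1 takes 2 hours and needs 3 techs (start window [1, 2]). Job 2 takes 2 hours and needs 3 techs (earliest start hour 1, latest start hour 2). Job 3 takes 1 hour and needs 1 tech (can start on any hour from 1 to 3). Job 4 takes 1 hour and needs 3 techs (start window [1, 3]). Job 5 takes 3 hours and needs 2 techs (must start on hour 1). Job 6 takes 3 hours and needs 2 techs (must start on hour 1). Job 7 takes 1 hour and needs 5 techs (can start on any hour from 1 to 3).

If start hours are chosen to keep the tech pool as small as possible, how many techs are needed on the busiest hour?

12

Early-start (Job 1@1, Job 2@1, Job 3@1, Job 4@1, Job 5@1, Job 6@1, Job 7@1) gives peak 19: h1:19  h2:10  h3:4.
Shift Job 4→3, Job 7→3.
Schedule Job 1@1, Job 2@1, Job 3@1, Job 4@3, Job 5@1, Job 6@1, Job 7@3: h1:11  h2:10  h3:12 — peak 12.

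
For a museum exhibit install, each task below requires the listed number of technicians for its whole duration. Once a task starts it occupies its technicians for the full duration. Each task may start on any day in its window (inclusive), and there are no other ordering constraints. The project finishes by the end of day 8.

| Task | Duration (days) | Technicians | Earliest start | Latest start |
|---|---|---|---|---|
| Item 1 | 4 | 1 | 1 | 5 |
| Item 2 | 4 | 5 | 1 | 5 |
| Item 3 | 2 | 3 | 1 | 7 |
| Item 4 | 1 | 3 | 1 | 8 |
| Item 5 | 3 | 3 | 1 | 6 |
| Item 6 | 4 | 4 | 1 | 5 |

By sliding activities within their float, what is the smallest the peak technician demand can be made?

Early-start (Item 1@1, Item 2@1, Item 3@1, Item 4@1, Item 5@1, Item 6@1) gives peak 19: d1:19  d2:16  d3:13  d4:10  d5:0  d6:0  d7:0  d8:0.
Shift Item 2→5, Item 4→3, Item 5→4.
Schedule Item 1@1, Item 2@5, Item 3@1, Item 4@3, Item 5@4, Item 6@1: d1:8  d2:8  d3:8  d4:8  d5:8  d6:8  d7:5  d8:5 — peak 8.
Total technician-days = 58 over 8 days ⇒ peak ≥ ⌈58/8⌉ = 8, so 8 is optimal.

8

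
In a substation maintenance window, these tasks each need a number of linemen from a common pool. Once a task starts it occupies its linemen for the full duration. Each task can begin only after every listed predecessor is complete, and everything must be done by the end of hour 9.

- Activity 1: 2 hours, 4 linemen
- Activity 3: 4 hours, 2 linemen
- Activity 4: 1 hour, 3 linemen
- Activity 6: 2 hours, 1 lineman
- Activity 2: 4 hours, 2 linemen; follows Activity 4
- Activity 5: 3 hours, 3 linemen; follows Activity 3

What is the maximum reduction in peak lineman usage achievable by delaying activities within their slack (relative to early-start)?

5

Early-start peak: h1:10  h2:9  h3:4  h4:4  h5:5  h6:3  h7:3  h8:0  h9:0 ⇒ 10.
Leveled (Activity 1@1, Activity 3@3, Activity 4@3, Activity 6@1, Activity 2@4, Activity 5@7): h1:5  h2:5  h3:5  h4:4  h5:4  h6:4  h7:5  h8:3  h9:3 ⇒ 5.
Reduction 10 − 5 = 5.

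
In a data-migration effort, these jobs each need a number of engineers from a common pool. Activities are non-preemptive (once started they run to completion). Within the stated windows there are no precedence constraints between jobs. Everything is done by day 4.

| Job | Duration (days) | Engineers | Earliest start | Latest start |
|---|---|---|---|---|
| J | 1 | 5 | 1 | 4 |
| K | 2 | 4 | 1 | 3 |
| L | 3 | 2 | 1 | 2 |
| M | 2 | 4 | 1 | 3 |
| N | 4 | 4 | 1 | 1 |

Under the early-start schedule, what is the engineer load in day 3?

6

At early start, day 3 has: L, N.
Demand: 2 + 4 = 6.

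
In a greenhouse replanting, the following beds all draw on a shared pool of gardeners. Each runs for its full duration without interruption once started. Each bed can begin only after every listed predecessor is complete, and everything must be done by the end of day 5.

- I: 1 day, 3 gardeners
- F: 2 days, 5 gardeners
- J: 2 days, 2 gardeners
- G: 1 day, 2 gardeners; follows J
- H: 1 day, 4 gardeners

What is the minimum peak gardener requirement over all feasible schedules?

Early-start (I@1, F@1, J@1, G@3, H@1) gives peak 14: d1:14  d2:7  d3:2  d4:0  d5:0.
Shift F→3, G→5, H→2.
Schedule I@1, F@3, J@1, G@5, H@2: d1:5  d2:6  d3:5  d4:5  d5:2 — peak 6.

6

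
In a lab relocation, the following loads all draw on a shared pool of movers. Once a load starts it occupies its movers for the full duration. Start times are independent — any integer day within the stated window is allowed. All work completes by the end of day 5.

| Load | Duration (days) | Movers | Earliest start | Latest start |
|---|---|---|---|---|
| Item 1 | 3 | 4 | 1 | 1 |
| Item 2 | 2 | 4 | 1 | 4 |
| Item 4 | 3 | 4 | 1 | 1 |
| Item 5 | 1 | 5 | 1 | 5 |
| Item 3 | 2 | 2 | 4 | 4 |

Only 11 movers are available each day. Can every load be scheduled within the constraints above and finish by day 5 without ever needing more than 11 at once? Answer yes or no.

Schedule Item 1@1, Item 2@4, Item 4@1, Item 5@4, Item 3@4: d1:8  d2:8  d3:8  d4:11  d5:6 — peak 11 ≤ 11.

yes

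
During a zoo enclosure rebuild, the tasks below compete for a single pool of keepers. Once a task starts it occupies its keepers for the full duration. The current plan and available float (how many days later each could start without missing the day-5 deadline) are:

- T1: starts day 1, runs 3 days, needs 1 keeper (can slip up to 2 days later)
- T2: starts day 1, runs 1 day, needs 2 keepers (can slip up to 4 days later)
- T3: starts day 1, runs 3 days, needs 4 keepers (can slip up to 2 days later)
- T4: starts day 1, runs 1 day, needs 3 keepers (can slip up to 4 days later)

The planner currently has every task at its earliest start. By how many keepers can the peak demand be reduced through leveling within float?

5

Early-start peak: d1:10  d2:5  d3:5  d4:0  d5:0 ⇒ 10.
Leveled (T1@1, T2@1, T3@2, T4@5): d1:3  d2:5  d3:5  d4:4  d5:3 ⇒ 5.
Reduction 10 − 5 = 5.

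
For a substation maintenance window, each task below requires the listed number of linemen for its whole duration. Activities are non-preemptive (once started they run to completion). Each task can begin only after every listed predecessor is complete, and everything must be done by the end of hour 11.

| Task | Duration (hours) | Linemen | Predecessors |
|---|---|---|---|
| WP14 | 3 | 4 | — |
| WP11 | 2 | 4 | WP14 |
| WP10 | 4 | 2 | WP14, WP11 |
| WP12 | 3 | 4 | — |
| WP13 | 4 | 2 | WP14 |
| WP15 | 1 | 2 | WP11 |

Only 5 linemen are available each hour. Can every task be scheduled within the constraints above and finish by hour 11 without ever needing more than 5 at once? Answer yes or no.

no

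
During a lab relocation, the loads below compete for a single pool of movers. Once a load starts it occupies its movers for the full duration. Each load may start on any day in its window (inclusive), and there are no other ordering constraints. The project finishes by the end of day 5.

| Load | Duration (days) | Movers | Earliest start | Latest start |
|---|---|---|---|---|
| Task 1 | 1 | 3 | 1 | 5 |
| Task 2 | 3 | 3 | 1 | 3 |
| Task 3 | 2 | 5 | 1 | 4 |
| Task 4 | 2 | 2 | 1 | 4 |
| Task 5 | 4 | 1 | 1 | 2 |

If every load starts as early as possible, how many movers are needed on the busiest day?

14

Early-start schedule: Task 1@1, Task 2@1, Task 3@1, Task 4@1, Task 5@1.
Load per day: day 1: 14, day 2: 11, day 3: 4, day 4: 1, day 5: 0.
Peak is 14.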